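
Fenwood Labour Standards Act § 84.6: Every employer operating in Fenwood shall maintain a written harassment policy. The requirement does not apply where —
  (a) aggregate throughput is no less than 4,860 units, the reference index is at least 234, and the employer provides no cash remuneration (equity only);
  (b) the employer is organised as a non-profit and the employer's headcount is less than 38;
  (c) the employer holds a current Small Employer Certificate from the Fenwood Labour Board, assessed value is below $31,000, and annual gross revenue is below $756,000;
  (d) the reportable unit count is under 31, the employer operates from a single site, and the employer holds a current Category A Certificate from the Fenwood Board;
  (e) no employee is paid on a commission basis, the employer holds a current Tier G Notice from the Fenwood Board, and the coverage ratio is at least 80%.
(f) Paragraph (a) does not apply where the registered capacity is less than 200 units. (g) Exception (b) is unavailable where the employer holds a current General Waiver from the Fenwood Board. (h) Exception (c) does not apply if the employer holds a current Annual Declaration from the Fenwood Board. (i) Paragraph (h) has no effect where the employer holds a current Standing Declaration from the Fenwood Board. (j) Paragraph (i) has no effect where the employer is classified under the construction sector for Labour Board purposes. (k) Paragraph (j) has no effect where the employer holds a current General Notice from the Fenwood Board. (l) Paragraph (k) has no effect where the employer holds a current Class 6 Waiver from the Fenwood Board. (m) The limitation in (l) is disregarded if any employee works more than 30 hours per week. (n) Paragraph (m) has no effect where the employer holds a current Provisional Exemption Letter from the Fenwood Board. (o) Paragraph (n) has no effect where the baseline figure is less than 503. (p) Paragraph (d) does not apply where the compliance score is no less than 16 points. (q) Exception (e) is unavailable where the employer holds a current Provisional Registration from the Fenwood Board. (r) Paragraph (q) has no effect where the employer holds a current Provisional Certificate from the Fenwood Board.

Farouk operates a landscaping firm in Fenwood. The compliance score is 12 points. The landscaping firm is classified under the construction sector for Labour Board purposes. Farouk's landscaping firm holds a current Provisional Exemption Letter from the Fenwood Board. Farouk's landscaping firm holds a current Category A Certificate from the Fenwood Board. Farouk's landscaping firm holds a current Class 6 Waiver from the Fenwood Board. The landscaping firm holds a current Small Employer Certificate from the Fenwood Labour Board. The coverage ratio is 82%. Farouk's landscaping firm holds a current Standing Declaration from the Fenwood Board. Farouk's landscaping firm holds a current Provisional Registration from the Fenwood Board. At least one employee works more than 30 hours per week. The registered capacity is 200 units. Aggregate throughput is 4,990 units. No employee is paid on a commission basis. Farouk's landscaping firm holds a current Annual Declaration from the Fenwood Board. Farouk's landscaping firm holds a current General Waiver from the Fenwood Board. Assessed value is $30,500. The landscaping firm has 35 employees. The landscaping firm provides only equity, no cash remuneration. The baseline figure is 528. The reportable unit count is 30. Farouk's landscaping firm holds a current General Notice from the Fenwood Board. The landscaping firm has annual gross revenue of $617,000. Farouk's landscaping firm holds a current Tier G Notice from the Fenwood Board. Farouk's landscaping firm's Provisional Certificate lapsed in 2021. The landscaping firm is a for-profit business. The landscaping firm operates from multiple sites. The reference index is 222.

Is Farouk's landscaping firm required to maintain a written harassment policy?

Yes — Farouk's landscaping firm must maintain a written harassment policy.

Exception (a) does not apply: the reference index is 222, short of 234.
Exception (b) fails — the employer is for-profit.
Exception (c)'s conditions are all satisfied: a current Small Employer Certificate is held; assessed value is $30,500, below the $31,000 limit; annual gross revenue is $617,000, below the $756,000 limit. But applying paragraphs (h)–(o): (h) operates — a current Annual Declaration is held. (i) would limit (h) — a current Standing Declaration is held — but (j) sets (i) aside: (j) operates against (i): the landscaping firm is classified under the construction sector. (k) is engaged (a current General Notice is held), but is overridden by (l): (l) operates against (k): a current Class 6 Waiver is held. (m) is engaged (at least one employee exceeds 30 hours/week), but is itself disapplied by (n): (n) operates against (m): a current Provisional Exemption Letter is held. (o), which would lift (n), does not operate here — the baseline figure is 528, not less than 503. So (c) is unavailable.
Exception (d) fails — the employer operates from multiple sites.
Exception (e): no employee is paid on commission; a current Tier G Notice is held; the coverage ratio is 82%, meeting the 80% threshold — every condition holds. However, paragraphs (q)–(r) must be considered: (q) operates against (e): a current Provisional Registration is held. (r), which would lift (q), is not triggered — there is no Provisional Certificate in force. Exception (e) does not apply.
None of the exceptions is available; § 84.6 applies in full.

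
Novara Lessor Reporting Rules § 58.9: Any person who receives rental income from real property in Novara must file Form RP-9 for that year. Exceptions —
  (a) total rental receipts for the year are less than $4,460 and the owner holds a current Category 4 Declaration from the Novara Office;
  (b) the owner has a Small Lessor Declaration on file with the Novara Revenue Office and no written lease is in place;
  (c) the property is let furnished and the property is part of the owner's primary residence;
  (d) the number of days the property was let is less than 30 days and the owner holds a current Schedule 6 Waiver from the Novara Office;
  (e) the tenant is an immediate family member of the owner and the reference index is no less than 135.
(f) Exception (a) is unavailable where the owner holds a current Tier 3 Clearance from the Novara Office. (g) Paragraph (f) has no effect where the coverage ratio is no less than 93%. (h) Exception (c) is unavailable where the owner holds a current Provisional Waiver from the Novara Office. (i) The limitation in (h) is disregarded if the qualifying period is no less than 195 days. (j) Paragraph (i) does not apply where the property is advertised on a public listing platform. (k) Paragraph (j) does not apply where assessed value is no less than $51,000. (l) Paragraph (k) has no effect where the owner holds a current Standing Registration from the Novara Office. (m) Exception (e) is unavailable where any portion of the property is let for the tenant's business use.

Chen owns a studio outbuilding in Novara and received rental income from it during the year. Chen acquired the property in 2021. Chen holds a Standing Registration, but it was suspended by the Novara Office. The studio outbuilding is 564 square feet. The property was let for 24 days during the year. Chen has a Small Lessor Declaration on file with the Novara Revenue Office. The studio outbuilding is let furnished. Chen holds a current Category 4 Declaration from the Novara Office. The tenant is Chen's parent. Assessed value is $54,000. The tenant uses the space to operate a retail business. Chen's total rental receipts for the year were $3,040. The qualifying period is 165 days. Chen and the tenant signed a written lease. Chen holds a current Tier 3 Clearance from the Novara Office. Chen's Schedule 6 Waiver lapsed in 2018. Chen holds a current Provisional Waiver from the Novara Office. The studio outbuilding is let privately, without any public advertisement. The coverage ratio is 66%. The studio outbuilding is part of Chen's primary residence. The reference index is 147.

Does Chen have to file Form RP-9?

Yes — Chen must file Form RP-9.

Exception (a)'s conditions are all satisfied: total rental receipts for the year are $3,040, less than the $4,460 limit; a current Category 4 Declaration is held. But applying paragraphs (f)–(g): (f) applies — a current Tier 3 Clearance is held. (g) is not triggered (the coverage ratio is 66%, short of 93%), so (f) stands. So (a) is unavailable.
Exception (b) requires that no written lease is in place; but a written lease is in place, so (b) is unavailable.
Exception (c): the property is let furnished; the studio outbuilding is part of the primary residence — every condition holds. But: (h) operates — a current Provisional Waiver is held. (i), which would lift (h), is not triggered — the qualifying period is 165 days, short of 195 days. So (c) is unavailable.
Exception (d) fails — there is no Schedule 6 Waiver in force.
All of (e)'s requirements are met (the tenant is an immediate family member; the reference index is 147, meeting the 135 threshold). But applying paragraph (m): (m) operates against (e): the space is let for business use. Exception (e) does not apply.
No exception displaces § 58.9.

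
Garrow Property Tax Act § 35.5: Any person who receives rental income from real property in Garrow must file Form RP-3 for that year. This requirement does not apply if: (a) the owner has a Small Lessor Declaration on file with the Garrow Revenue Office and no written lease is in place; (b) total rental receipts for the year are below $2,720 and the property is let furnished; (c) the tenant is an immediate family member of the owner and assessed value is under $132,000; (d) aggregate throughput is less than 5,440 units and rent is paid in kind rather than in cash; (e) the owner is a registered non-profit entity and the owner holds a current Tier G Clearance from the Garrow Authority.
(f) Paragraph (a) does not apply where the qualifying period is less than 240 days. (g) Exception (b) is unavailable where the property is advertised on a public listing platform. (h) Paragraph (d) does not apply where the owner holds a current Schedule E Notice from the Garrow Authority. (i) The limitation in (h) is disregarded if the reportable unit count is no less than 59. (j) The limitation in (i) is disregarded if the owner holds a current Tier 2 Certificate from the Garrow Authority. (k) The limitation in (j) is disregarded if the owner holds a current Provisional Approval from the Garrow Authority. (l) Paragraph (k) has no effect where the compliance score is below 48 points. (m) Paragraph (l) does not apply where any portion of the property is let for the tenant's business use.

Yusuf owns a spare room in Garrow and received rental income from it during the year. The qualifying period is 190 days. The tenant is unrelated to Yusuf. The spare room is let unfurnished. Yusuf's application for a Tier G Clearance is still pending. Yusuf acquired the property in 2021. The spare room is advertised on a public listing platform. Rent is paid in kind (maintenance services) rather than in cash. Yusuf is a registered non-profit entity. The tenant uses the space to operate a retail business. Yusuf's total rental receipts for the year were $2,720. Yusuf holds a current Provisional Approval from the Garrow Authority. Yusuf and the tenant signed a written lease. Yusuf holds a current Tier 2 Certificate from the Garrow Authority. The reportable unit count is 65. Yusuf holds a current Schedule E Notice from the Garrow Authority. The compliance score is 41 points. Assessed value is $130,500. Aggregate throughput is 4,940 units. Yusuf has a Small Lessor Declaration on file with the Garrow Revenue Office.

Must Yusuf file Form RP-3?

Exception (a) requires that no written lease is in place; but a written lease is in place, so (a) is unavailable.
Exception (b) fails — total rental receipts for the year are $2,720, not below $2,720.
Exception (c) requires that the tenant is an immediate family member of the owner; but the tenant is unrelated to the owner, so (c) is unavailable.
All of (d)'s requirements are met (aggregate throughput is 4,940 units, less than the 5,440 units limit; rent is paid in kind). Under paragraphs (h)–(m): (h) applies (a current Schedule E Notice is held), but is itself disapplied by (i): (i) operates against (h): the reportable unit count is 65, meeting the 59 threshold. (j) applies (a current Tier 2 Certificate is held), but is set aside by (k): (k) operates against (j): a current Provisional Approval is held. (l) operates (the compliance score is 41 points, below the 48 points limit), but is set aside by (m): (m) operates against (l): the space is let for business use. (d) remains available.
Exception (e) does not apply: no current Tier G Clearance is held.

No — exception (d) applies; Yusuf is not required to file Form RP-3.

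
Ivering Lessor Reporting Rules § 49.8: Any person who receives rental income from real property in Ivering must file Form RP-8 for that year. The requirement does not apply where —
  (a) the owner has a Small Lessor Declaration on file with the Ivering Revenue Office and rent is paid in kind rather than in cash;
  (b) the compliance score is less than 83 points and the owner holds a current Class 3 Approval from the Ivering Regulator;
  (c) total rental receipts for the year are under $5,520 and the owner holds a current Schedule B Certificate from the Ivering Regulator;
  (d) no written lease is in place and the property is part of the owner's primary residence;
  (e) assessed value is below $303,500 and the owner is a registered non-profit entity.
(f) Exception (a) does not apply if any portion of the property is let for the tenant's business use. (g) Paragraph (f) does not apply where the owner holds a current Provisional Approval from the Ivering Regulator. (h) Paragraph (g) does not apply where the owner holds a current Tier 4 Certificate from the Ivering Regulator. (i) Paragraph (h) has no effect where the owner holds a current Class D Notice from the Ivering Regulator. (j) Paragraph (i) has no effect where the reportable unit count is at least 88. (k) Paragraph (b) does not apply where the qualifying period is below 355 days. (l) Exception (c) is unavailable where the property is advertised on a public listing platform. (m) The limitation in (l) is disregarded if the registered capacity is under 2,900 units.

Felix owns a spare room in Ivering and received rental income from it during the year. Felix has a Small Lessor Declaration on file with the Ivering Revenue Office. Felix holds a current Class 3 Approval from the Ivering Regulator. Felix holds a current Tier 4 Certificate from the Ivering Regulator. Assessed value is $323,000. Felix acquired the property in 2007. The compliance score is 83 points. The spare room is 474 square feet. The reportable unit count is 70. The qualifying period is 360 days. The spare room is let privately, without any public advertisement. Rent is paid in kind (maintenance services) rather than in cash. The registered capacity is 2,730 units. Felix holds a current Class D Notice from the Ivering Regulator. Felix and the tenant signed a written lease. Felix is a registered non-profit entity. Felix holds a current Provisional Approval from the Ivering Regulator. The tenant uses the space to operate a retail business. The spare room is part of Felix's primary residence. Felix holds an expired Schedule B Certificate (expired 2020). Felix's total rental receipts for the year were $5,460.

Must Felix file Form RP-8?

All of (a)'s requirements are met (a Small Lessor Declaration is on file; rent is paid in kind). Under paragraphs (f)–(j): (f) applies (the space is let for business use), but yields to (g): (g) applies — a current Provisional Approval is held. (h) is triggered (a current Tier 4 Certificate is held), but is itself disapplied by (i): (i) applies — a current Class D Notice is held. (j) does not operate here (the reportable unit count is 70, short of 88), so (i) stands. Exception (a) stands.
Exception (b) fails — the compliance score is 83 points, not less than 83 points.
Exception (c) requires that the owner holds a current Schedule B Certificate from the Ivering Regulator; but there is no Schedule B Certificate in force, so (c) is unavailable.
Exception (d) does not apply: a written lease is in place.
Exception (e) requires that assessed value is below $303,500; but assessed value is $323,000, not below $303,500, so (e) is unavailable.

No — exception (a) applies; Felix is not required to file Form RP-8.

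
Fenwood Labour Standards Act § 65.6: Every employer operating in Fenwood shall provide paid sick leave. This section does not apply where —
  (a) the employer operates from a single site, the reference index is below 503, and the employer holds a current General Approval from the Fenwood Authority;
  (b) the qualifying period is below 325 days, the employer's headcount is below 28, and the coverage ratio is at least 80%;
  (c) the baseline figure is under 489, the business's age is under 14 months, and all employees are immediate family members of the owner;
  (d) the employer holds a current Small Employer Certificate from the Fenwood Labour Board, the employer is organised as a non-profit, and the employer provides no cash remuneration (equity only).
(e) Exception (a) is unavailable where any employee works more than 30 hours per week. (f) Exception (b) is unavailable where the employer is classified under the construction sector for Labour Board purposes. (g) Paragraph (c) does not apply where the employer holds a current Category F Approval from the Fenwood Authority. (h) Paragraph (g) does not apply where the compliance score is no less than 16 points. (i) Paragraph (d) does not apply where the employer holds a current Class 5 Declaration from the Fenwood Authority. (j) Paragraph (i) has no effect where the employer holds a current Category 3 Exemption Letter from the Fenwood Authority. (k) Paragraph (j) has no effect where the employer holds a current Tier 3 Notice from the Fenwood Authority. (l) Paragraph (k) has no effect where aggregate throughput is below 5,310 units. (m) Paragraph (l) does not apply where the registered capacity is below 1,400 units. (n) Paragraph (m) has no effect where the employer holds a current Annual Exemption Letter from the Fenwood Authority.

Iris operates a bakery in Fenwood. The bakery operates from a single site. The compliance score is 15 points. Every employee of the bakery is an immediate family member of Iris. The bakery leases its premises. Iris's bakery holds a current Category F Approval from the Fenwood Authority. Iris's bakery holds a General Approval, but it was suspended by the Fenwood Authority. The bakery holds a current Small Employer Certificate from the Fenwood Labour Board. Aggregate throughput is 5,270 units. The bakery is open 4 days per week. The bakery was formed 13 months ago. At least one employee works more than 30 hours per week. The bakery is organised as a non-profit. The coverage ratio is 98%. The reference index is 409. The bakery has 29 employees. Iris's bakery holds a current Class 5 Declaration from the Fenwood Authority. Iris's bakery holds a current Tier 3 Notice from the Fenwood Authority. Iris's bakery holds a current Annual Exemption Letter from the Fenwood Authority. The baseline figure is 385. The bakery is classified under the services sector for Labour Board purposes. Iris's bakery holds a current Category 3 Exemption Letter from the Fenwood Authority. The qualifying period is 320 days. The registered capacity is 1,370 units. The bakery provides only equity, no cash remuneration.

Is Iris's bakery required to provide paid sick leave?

No — exception (d) applies; Iris's bakery is not required to provide paid sick leave.

Exception (a) does not apply: there is no General Approval in force.
Exception (b) does not apply: the employer's headcount is 29, not below 28.
Exception (c)'s conditions are all satisfied: the baseline figure is 385, under the 489 limit; the business's age is 13 months, under the 14 months limit; every employee is an immediate family member. But applying paragraphs (g)–(h): (g) operates against (c): a current Category F Approval is held. (h) is not engaged (the compliance score is 15 points, short of 16 points), so (g) stands. Exception (c) does not apply.
All of (d)'s requirements are met (a current Small Employer Certificate is held; the employer is a non-profit; remuneration is equity-only). As to paragraphs (i)–(n): (i) applies (a current Class 5 Declaration is held), but is itself disapplied by (j): (j) is triggered — a current Category 3 Exemption Letter is held. (k) operates (a current Tier 3 Notice is held), but is itself disapplied by (l): (l) operates against (k): aggregate throughput is 5,270 units, below the 5,310 units limit. (m) operates (the registered capacity is 1,370 units, below the 1,400 units limit), but is itself disapplied by (n): (n) is triggered — a current Annual Exemption Letter is held. Exception (d) stands.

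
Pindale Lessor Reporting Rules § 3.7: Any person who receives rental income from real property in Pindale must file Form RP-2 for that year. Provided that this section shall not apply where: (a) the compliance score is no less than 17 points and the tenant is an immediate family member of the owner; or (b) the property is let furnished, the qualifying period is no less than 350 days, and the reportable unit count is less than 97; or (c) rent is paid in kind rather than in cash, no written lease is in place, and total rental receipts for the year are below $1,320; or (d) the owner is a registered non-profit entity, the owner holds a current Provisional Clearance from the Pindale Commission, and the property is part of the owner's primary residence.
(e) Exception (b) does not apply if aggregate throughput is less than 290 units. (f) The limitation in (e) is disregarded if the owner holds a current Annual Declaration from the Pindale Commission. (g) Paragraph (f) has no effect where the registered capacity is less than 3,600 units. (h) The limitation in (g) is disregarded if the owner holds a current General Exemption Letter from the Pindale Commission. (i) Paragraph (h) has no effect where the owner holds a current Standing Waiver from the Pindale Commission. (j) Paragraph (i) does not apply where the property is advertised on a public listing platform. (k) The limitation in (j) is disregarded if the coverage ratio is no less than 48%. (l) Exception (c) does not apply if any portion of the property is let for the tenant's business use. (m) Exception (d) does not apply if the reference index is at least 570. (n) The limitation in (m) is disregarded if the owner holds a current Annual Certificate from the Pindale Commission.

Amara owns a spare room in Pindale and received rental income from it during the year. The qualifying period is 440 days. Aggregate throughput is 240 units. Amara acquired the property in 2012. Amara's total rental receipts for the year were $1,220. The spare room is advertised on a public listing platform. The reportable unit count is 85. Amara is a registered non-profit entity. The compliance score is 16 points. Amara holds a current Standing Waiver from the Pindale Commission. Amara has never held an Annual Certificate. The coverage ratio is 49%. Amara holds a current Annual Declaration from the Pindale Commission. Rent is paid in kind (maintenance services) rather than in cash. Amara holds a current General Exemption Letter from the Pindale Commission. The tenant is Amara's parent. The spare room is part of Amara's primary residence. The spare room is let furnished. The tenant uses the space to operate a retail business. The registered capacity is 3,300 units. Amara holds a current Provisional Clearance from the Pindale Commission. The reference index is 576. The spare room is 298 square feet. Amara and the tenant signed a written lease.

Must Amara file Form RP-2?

Exception (a) requires that the compliance score is no less than 17 points; but the compliance score is 16 points, short of 17 points, so (a) is unavailable.
Exception (b): the property is let furnished; the qualifying period is 440 days, meeting the 350 days threshold; the reportable unit count is 85, less than the 97 limit — every condition holds. However, paragraphs (e)–(k) must be considered: (e) is triggered — aggregate throughput is 240 units, less than the 290 units limit. (f) is engaged (a current Annual Declaration is held), but is overridden by (g): (g) operates — the registered capacity is 3,300 units, less than the 3,600 units limit. (h) is engaged (a current General Exemption Letter is held), but is displaced by (i): (i) operates — a current Standing Waiver is held. (j) would limit (i) — the property is publicly advertised — but (k) sets (j) aside: (k) operates against (j): the coverage ratio is 49%, meeting the 48% threshold. Exception (b) does not apply.
Exception (c) does not apply: a written lease is in place.
Exception (d): Amara is a registered non-profit; a current Provisional Clearance is held; the spare room is part of the primary residence — every condition holds. But applying paragraphs (m)–(n): (m) operates against (d): the reference index is 576, meeting the 570 threshold. (n), which would lift (m), is not triggered — no current Annual Certificate is held. So (d) is unavailable.
No exception applies. The general rule governs.

Yes — Amara must file Form RP-2.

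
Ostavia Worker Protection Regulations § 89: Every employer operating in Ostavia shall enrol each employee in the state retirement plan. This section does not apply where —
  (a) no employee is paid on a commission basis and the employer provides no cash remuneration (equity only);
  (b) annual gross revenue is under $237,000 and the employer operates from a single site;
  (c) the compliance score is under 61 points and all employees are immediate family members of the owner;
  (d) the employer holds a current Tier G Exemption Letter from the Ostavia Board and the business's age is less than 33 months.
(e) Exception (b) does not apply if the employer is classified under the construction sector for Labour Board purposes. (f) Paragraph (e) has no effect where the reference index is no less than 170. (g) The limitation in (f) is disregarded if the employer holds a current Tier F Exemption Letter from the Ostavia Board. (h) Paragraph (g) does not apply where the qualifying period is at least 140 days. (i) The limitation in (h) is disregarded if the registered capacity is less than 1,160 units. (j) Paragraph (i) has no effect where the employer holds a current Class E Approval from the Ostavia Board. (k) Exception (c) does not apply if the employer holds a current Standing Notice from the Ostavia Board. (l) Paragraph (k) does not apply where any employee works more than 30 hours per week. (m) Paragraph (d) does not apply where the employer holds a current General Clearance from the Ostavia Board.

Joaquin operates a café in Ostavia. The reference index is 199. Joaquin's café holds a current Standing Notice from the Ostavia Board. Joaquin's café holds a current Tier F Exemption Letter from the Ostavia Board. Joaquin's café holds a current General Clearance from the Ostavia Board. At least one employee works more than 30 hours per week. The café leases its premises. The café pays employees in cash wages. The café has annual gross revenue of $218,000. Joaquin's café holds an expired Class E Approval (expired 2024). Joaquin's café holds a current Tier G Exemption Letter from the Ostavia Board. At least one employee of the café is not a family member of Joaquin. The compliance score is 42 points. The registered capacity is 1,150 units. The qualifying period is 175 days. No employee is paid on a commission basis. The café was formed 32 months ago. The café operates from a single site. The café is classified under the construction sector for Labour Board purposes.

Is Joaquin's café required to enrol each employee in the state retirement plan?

Yes — Joaquin's café must enrol each employee in the state retirement plan.

Exception (a) fails — employees are paid cash wages.
Exception (b) is satisfied on its face — annual gross revenue is $218,000, under the $237,000 limit; the employer operates from a single site. But: (e) operates against (b): the café is classified under the construction sector. (f) would limit (e) — the reference index is 199, meeting the 170 threshold — but (g) sets (f) aside: (g) operates against (f): a current Tier F Exemption Letter is held. (h) is triggered (the qualifying period is 175 days, meeting the 140 days threshold), but yields to (i): (i) operates against (h): the registered capacity is 1,150 units, less than the 1,160 units limit. (j) is inapplicable (the Class E Approval is not current), so (i) stands. So (b) is unavailable.
Exception (c) does not apply: at least one employee is not a family member.
Exception (d): a current Tier G Exemption Letter is held; the business's age is 32 months, less than the 33 months limit — every condition holds. Turning to paragraph (m): (m) operates against (d): a current General Clearance is held. (d) is therefore removed.
No exception displaces § 89.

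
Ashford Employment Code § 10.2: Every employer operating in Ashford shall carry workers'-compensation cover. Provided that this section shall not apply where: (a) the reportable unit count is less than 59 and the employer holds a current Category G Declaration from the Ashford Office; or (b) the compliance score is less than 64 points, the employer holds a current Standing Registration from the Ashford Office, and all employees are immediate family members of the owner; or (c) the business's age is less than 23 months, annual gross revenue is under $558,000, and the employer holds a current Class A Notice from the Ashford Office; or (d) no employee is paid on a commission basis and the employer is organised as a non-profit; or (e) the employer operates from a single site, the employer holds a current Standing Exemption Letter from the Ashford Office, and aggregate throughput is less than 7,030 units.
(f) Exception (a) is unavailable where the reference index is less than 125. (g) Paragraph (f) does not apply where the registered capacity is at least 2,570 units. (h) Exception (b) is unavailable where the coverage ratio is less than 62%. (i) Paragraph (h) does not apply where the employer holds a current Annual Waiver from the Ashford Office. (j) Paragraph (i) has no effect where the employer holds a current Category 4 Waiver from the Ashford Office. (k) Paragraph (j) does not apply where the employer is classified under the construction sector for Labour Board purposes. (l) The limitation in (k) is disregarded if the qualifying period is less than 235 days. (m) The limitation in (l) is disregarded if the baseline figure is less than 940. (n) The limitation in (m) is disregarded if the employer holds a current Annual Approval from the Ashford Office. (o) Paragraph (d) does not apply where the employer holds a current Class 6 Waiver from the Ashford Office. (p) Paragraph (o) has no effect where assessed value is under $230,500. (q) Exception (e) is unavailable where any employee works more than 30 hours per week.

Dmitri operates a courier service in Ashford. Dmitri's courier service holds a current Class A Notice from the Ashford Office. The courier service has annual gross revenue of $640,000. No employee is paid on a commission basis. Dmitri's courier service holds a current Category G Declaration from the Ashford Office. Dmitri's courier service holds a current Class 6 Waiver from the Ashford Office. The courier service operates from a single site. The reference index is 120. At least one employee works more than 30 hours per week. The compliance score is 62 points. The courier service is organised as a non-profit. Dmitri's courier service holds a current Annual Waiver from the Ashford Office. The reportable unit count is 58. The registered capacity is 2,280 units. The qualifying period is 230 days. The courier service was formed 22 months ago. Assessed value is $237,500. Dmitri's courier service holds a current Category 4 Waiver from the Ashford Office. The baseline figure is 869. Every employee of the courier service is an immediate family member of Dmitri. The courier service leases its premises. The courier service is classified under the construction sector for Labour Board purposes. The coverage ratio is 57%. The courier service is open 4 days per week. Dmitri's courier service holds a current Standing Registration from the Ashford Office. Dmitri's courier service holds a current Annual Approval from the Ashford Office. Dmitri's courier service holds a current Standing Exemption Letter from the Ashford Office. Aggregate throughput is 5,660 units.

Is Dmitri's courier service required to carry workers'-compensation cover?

All of (a)'s requirements are met (the reportable unit count is 58, less than the 59 limit; a current Category G Declaration is held). However, paragraphs (f)–(g) must be considered: (f) operates against (a): the reference index is 120, less than the 125 limit. (g), which would lift (f), is inapplicable — the registered capacity is 2,280 units, short of 2,570 units. (a) is therefore removed.
Exception (b)'s conditions are all satisfied: the compliance score is 62 points, less than the 64 points limit; a current Standing Registration is held; every employee is an immediate family member. However, paragraphs (h)–(n) must be considered: (h) is triggered — the coverage ratio is 57%, less than the 62% limit. (i) applies (a current Annual Waiver is held), but is set aside by (j): (j) is triggered — a current Category 4 Waiver is held. (k) would limit (j) — the courier service is classified under the construction sector — but (l) sets (k) aside: (l) operates against (k): the qualifying period is 230 days, less than the 235 days limit. (m) would limit (l) — the baseline figure is 869, less than the 940 limit — but (n) sets (m) aside: (n) operates against (m): a current Annual Approval is held. Exception (b) does not apply.
Exception (c) requires that annual gross revenue is under $558,000; but annual gross revenue is $640,000, not under $558,000, so (c) is unavailable.
Exception (d): no employee is paid on commission; the employer is a non-profit — every condition holds. But: (o) operates against (d): a current Class 6 Waiver is held. (p) is not triggered (assessed value is $237,500, not under $230,500), so (o) stands. Exception (d) does not apply.
Exception (e): the employer operates from a single site; a current Standing Exemption Letter is held; aggregate throughput is 5,660 units, less than the 7,030 units limit — every condition holds. Turning to paragraph (q): (q) operates against (e): at least one employee exceeds 30 hours/week. (e) is therefore removed.
No exception applies. The general rule governs.

Yes — Dmitri's courier service must carry workers'-compensation cover.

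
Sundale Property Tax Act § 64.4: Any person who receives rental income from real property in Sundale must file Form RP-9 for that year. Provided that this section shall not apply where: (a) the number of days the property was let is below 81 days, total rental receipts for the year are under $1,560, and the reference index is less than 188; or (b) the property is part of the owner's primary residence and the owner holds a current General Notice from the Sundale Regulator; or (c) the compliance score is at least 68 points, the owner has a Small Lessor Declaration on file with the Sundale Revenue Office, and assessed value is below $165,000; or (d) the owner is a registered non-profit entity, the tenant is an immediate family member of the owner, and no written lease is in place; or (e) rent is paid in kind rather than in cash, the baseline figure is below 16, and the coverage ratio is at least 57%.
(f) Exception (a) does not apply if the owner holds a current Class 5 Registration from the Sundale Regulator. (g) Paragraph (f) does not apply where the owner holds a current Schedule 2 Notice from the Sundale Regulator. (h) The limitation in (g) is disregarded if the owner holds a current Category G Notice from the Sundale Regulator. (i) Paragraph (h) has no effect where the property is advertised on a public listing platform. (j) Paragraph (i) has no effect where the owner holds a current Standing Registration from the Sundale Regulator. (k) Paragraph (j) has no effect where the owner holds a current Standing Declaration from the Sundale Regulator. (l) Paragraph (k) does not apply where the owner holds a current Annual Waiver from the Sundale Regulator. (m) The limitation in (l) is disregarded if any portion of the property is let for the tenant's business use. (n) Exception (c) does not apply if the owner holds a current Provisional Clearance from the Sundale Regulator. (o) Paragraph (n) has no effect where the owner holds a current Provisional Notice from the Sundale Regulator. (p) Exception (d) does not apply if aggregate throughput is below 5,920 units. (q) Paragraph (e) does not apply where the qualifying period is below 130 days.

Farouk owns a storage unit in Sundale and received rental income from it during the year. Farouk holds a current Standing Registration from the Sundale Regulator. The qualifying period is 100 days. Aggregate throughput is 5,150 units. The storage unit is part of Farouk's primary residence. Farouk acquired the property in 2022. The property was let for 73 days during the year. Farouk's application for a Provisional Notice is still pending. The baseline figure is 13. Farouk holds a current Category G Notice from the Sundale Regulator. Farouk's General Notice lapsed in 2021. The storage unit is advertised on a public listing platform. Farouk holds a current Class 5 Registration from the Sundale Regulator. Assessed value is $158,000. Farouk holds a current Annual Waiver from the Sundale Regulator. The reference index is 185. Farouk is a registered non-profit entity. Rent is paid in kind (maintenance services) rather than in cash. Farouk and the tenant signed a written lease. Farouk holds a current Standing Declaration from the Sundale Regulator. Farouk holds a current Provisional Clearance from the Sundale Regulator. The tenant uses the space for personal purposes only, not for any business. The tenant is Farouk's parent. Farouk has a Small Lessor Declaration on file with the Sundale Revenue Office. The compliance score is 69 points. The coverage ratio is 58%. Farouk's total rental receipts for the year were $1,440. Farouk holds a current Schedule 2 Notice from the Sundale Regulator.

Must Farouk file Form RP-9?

Yes — Farouk must file Form RP-9.

Exception (a): the number of days the property was let is 73 days, below the 81 days limit; total rental receipts for the year are $1,440, under the $1,560 limit; the reference index is 185, less than the 188 limit — every condition holds. But: (f) operates against (a): a current Class 5 Registration is held. (g) would limit (f) — a current Schedule 2 Notice is held — but (h) sets (g) aside: (h) operates against (g): a current Category G Notice is held. (i) is triggered (the property is publicly advertised), but is displaced by (j): (j) operates against (i): a current Standing Registration is held. (k) would limit (j) — a current Standing Declaration is held — but (l) sets (k) aside: (l) operates against (k): a current Annual Waiver is held. (m), which would lift (l), is not engaged — the space is used for personal purposes only. (a) is therefore removed.
Exception (b) does not apply: there is no General Notice in force.
All of (c)'s requirements are met (the compliance score is 69 points, meeting the 68 points threshold; a Small Lessor Declaration is on file; assessed value is $158,000, below the $165,000 limit). But: (n) operates against (c): a current Provisional Clearance is held. (o) is not triggered (there is no Provisional Notice in force), so (n) stands. Exception (c) does not apply.
Exception (d) does not apply: a written lease is in place.
Exception (e)'s conditions are all satisfied: rent is paid in kind; the baseline figure is 13, below the 16 limit; the coverage ratio is 58%, meeting the 57% threshold. However, paragraph (q) must be considered: (q) is triggered — the qualifying period is 100 days, below the 130 days limit. So (e) is unavailable.
No exception displaces § 64.4.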